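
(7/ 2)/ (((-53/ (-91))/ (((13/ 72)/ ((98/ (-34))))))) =-2873/ 7632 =-0.38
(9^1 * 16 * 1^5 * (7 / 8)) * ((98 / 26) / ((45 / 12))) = 8232 / 65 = 126.65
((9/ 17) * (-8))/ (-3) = 24/ 17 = 1.41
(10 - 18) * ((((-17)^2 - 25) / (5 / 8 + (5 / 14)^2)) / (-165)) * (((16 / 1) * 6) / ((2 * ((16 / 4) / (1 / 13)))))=301056 / 19175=15.70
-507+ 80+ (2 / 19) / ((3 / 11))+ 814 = 22081 / 57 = 387.39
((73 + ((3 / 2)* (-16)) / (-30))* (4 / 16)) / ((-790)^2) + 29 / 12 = 90495607 / 37446000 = 2.42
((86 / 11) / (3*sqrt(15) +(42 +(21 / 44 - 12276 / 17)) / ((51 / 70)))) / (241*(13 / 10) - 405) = 0.00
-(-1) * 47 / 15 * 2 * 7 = 658 / 15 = 43.87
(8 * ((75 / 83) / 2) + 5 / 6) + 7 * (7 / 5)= 35477 / 2490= 14.25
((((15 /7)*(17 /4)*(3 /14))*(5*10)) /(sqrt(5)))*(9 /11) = 34425*sqrt(5) /2156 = 35.70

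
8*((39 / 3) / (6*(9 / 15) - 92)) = -20 / 17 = -1.18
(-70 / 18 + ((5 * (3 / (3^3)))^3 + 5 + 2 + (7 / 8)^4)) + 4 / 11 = 139016563 / 32845824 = 4.23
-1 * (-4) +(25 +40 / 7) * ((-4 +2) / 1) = -402 / 7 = -57.43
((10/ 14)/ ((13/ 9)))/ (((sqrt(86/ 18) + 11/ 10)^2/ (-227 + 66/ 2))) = -42341373000/ 938257411 + 5185620000 * sqrt(43)/ 938257411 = -8.89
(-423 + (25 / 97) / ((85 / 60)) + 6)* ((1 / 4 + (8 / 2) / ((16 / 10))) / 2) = -7560663 / 13192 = -573.12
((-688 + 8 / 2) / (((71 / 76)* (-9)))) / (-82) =-2888 / 2911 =-0.99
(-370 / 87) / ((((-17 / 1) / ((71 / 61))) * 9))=26270 / 811971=0.03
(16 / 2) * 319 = 2552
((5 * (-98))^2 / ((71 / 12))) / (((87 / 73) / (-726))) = -50899279200 / 2059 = -24720388.15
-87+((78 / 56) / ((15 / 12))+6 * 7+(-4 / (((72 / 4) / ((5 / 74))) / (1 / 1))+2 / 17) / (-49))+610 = 112166639 / 198135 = 566.11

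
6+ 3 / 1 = 9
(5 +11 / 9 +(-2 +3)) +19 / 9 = 28 / 3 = 9.33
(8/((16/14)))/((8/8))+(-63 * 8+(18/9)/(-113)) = -56163/113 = -497.02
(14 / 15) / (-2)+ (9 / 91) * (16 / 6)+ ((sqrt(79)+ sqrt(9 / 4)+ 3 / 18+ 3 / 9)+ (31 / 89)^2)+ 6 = 85614968 / 10812165+ sqrt(79) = 16.81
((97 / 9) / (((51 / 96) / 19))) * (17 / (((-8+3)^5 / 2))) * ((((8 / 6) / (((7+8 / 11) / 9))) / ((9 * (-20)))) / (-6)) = -648736 / 107578125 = -0.01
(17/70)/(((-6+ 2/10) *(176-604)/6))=51/86884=0.00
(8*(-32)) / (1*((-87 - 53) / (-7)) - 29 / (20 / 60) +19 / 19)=128 / 33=3.88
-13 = -13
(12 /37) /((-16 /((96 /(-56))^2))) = -108 /1813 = -0.06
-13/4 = -3.25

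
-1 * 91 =-91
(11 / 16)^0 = 1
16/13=1.23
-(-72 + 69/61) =4323/61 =70.87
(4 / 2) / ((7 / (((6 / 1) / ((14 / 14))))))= 12 / 7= 1.71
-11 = -11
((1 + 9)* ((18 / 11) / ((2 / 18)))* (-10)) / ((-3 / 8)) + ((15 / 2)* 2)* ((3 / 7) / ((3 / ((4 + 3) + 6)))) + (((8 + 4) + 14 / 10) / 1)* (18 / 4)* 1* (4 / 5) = 7706487 / 1925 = 4003.37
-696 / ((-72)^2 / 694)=-10063 / 108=-93.18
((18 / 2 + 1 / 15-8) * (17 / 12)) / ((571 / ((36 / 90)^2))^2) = 1088 / 9169903125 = 0.00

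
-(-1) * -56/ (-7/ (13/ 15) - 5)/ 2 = 182/ 85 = 2.14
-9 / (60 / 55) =-33 / 4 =-8.25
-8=-8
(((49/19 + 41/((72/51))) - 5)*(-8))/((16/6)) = -12139/152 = -79.86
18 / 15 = 6 / 5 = 1.20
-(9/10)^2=-81/100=-0.81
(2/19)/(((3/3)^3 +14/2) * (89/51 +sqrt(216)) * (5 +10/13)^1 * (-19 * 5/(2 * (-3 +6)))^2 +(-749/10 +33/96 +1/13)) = -4074807143459520/54865731187356719202581 +740098944000000 * sqrt(6)/2887670062492458905399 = 0.00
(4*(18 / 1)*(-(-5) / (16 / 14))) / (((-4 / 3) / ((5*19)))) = -89775 / 4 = -22443.75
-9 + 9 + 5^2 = 25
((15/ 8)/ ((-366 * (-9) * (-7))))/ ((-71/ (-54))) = -15/ 242536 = -0.00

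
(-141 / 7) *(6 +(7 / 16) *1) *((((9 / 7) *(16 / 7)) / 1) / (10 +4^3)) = -130707 / 25382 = -5.15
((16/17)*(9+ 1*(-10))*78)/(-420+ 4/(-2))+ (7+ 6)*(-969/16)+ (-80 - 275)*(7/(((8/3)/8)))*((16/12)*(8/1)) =-80307.14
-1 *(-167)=167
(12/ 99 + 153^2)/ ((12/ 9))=772501/ 44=17556.84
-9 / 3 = -3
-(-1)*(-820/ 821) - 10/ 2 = -4925/ 821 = -6.00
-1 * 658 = -658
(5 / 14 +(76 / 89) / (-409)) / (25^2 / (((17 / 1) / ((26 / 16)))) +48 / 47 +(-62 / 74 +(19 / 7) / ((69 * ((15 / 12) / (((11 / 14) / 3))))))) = 155018621531340 / 26167598931726157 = 0.01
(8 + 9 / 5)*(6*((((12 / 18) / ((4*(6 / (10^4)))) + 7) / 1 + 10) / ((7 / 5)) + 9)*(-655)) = -25367888 / 3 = -8455962.67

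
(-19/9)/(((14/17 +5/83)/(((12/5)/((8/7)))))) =-187663/37410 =-5.02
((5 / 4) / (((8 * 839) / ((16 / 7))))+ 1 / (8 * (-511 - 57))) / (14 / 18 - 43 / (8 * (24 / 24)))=-49383 / 1104170984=-0.00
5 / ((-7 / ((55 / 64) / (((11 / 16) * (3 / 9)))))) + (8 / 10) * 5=37 / 28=1.32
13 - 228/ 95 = 53/ 5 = 10.60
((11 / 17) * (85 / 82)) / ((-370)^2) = 11 / 2245160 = 0.00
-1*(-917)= 917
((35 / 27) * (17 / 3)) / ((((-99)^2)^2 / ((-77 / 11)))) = -4165 / 7780827681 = -0.00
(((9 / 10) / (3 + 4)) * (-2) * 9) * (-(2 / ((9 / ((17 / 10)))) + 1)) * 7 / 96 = 93 / 400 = 0.23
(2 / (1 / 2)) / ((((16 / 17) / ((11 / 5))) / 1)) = 9.35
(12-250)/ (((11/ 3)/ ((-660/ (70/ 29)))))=17748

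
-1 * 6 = -6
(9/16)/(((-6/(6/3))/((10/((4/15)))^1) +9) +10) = 225/7568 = 0.03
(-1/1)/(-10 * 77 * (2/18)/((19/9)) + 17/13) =0.03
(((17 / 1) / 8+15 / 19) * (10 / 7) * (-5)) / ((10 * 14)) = -2215 / 14896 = -0.15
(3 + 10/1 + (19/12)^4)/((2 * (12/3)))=2.41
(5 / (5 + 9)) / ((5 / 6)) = 3 / 7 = 0.43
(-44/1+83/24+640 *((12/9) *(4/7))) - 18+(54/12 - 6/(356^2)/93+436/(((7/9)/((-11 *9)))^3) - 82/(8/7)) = -227186430704503195/252671979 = -899135834.55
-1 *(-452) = 452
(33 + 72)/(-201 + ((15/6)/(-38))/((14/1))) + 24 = 5021136/213869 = 23.48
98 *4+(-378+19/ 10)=159/ 10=15.90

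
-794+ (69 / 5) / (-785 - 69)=-794.02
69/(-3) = -23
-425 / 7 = -60.71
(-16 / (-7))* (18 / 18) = 16 / 7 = 2.29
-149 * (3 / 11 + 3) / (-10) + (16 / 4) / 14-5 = 16959 / 385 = 44.05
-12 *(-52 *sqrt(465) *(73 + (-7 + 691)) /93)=157456 *sqrt(465) /31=109527.71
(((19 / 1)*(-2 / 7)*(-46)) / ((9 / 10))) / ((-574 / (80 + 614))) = -6065560 / 18081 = -335.47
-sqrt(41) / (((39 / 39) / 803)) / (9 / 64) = -36563.26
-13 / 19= -0.68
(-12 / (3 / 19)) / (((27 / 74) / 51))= -95608 / 9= -10623.11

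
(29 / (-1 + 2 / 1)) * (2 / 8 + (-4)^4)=29725 / 4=7431.25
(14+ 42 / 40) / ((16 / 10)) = 301 / 32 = 9.41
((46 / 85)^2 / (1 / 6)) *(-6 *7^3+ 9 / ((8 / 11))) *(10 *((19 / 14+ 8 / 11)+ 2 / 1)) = -192187287 / 1309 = -146819.93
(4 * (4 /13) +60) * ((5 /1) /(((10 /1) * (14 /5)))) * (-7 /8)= -995 /104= -9.57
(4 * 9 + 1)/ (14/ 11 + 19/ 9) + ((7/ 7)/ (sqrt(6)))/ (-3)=10.80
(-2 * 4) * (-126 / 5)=1008 / 5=201.60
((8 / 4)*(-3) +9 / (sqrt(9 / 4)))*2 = 0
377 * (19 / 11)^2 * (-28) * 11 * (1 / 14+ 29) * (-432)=4350748896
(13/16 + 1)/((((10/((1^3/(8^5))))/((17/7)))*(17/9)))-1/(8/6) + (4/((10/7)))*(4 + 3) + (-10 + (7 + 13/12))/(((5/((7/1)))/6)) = 2.75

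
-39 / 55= -0.71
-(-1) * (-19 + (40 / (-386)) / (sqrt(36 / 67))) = -19.14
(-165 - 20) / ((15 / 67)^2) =-166093 / 45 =-3690.96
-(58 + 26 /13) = -60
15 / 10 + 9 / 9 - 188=-371 / 2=-185.50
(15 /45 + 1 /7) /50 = 1 /105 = 0.01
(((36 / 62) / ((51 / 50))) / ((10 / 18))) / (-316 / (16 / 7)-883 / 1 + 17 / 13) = -3120 / 3105611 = -0.00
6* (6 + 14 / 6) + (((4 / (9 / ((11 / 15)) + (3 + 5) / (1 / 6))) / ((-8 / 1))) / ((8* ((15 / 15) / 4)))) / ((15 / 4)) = 497239 / 9945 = 50.00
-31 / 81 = -0.38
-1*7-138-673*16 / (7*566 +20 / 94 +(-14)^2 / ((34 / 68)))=-3772507 / 25581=-147.47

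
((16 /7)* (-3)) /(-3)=16 /7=2.29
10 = 10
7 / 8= 0.88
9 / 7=1.29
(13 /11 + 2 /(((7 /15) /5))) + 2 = 1895 /77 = 24.61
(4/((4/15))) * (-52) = -780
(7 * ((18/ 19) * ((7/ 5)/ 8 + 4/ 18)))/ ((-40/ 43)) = -43043/ 15200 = -2.83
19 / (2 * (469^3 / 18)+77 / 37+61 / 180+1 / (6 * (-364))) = 7676760 / 4631273966953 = 0.00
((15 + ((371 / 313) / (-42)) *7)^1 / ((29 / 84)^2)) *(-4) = -130766496 / 263233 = -496.77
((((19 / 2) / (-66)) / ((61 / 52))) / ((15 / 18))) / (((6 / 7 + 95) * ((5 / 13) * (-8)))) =22477 / 45024100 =0.00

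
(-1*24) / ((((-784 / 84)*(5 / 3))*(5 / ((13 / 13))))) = 54 / 175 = 0.31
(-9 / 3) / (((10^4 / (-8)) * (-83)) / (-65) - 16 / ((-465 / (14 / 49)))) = 126945 / 67540834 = 0.00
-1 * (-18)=18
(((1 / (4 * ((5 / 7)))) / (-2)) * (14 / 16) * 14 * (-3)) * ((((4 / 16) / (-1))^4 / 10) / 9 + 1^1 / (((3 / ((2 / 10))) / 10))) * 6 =5268823 / 204800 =25.73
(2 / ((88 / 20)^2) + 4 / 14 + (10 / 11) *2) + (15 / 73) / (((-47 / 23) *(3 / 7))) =11464839 / 5812114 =1.97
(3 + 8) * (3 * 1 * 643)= 21219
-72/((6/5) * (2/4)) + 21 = -99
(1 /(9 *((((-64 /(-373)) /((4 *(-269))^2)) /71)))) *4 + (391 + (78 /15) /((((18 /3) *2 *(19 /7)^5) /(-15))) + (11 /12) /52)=986969831097109835 /4635257328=212926653.53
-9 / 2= -4.50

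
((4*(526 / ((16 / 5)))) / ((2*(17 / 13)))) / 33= 17095 / 2244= 7.62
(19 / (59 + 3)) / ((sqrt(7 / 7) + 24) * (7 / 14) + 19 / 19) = 19 / 837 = 0.02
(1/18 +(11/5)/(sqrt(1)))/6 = 203/540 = 0.38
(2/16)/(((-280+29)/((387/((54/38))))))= -817/6024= -0.14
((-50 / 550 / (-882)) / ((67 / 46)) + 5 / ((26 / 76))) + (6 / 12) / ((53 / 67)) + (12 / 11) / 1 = 7317553073 / 447873426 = 16.34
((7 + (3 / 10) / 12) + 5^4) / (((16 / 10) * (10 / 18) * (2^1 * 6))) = 75843 / 1280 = 59.25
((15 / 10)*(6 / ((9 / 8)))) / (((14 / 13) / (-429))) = -22308 / 7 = -3186.86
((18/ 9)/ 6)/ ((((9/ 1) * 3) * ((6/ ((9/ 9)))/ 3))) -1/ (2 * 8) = -0.06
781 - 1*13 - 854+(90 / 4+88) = 49 / 2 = 24.50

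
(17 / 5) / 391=1 / 115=0.01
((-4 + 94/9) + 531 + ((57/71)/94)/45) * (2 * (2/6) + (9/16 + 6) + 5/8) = 60851851619/14415840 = 4221.18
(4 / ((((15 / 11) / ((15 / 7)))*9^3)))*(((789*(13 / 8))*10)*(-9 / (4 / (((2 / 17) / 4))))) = -7.32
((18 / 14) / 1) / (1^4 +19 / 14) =6 / 11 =0.55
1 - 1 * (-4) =5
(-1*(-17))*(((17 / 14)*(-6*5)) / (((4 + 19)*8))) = -4335 / 1288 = -3.37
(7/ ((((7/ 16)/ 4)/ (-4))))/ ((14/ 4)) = -512/ 7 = -73.14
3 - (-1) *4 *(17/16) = 29/4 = 7.25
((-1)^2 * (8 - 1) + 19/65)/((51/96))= 15168/1105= 13.73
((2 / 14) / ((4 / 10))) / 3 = 5 / 42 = 0.12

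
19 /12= 1.58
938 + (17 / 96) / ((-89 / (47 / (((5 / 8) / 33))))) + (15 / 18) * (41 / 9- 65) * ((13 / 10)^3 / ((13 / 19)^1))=185348941 / 240300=771.32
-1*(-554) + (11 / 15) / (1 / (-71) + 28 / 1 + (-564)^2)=187696333711 / 338802045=554.00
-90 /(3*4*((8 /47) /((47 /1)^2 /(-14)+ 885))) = -7177605 /224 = -32042.88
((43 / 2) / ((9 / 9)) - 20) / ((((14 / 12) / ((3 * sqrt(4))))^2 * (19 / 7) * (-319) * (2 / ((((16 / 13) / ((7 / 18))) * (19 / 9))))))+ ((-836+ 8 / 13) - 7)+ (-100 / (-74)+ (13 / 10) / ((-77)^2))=-99384482159 / 118148030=-841.19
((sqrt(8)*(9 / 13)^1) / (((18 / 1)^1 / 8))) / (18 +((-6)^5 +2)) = -2*sqrt(2) / 25207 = -0.00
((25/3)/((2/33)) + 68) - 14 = 383/2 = 191.50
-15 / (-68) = 15 / 68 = 0.22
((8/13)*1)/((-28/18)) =-36/91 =-0.40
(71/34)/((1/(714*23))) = 34293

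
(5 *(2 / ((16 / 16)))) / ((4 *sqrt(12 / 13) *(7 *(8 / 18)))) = 15 *sqrt(39) / 112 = 0.84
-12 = -12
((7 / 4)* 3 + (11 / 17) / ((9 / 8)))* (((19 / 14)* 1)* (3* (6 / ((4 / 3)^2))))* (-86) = -26213445 / 3808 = -6883.78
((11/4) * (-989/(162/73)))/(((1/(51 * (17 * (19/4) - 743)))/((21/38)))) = 83448685859/3648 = 22875188.01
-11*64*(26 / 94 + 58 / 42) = -1151744 / 987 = -1166.91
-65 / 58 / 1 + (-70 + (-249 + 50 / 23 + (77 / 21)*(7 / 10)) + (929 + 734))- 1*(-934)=22827607 / 10005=2281.62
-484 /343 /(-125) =484 /42875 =0.01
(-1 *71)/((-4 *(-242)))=-71/968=-0.07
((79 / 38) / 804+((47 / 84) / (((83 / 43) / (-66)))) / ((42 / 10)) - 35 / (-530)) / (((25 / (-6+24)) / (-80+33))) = 4166006558787 / 27439642300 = 151.82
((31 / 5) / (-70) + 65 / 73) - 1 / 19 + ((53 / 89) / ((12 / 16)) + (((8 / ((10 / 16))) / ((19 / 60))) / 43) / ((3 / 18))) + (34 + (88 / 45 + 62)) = 1757959962869 / 16720354350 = 105.14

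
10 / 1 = 10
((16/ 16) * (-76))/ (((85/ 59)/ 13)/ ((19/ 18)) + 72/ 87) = -81.49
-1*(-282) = 282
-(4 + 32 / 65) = -292 / 65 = -4.49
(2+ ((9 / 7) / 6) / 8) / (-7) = -227 / 784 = -0.29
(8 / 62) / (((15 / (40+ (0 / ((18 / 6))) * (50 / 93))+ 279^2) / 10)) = 320 / 19304661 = 0.00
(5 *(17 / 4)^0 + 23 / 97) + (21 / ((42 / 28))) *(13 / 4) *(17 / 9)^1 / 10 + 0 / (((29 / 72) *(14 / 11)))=13.83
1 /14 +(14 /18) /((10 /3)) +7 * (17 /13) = 12911 /1365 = 9.46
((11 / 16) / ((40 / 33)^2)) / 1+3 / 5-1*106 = -2686261 / 25600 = -104.93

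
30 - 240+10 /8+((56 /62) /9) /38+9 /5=-21940559 /106020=-206.95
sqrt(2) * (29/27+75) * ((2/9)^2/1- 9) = -1489150 * sqrt(2)/2187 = -962.95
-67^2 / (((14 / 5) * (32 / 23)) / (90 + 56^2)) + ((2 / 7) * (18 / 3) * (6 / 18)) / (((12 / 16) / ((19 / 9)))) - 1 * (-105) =-22481905717 / 6048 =-3717246.32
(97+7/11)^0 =1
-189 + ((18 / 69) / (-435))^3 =-7010505250883 / 37092620375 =-189.00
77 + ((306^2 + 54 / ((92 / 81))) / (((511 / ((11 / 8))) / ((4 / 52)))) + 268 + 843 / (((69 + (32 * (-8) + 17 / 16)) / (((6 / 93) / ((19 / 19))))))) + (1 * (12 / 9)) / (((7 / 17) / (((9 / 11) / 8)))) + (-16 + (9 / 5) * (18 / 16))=17737371958729 / 50612447600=350.45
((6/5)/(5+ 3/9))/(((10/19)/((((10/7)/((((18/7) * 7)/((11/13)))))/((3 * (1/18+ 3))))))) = 57/18200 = 0.00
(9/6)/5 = 3/10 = 0.30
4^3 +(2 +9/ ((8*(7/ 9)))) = 3777/ 56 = 67.45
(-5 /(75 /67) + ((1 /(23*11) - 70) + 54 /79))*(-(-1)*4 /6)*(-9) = 44238728 /99935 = 442.68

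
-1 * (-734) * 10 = 7340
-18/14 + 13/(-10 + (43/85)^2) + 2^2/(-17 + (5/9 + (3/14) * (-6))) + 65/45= -2313634427/1651396257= -1.40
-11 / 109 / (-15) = 11 / 1635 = 0.01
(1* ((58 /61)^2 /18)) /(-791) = -1682 /26489799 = -0.00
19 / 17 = 1.12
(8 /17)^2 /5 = 64 /1445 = 0.04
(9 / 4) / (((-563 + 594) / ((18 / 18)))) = 9 / 124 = 0.07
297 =297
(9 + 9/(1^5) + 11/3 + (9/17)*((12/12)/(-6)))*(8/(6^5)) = 2201/99144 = 0.02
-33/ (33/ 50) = -50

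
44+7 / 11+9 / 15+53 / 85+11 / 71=46.01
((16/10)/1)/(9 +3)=2/15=0.13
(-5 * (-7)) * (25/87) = 875/87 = 10.06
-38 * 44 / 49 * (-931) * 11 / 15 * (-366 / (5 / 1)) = -42632656 / 25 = -1705306.24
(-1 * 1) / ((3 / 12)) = -4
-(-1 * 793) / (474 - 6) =61 / 36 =1.69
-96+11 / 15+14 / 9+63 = -1382 / 45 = -30.71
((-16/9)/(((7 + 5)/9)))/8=-1/6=-0.17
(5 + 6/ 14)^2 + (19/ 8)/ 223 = 2577027/ 87416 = 29.48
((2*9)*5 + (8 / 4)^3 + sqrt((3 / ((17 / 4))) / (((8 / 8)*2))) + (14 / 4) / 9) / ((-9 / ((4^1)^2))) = -14168 / 81 - 16*sqrt(102) / 153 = -175.97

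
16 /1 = 16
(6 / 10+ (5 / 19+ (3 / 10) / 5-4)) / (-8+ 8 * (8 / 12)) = 8769 / 7600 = 1.15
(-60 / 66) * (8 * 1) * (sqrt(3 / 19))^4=-720 / 3971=-0.18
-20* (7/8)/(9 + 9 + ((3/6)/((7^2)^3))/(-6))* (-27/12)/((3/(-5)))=-3.65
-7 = -7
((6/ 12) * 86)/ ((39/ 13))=43/ 3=14.33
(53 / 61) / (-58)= -53 / 3538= -0.01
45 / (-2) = -45 / 2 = -22.50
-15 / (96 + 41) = -15 / 137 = -0.11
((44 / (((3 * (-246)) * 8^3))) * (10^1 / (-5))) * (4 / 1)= 11 / 11808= 0.00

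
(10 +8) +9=27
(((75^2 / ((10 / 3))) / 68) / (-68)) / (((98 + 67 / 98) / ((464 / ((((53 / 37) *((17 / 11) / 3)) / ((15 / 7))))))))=-12548064375 / 2518222019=-4.98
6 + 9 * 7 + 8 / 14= 487 / 7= 69.57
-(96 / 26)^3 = -110592 / 2197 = -50.34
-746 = -746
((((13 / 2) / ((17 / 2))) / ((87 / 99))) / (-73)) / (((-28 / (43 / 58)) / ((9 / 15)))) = 55341 / 292230680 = 0.00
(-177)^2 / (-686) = -31329 / 686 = -45.67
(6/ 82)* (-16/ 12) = -4/ 41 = -0.10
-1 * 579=-579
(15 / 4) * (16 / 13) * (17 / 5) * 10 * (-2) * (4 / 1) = -16320 / 13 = -1255.38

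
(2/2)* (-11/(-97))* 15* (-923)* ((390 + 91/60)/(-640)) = 238504123/248320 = 960.47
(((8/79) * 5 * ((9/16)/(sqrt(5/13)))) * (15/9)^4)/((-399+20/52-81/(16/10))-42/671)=-21807500 * sqrt(65)/22292807049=-0.01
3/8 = 0.38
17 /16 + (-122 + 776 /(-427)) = -838661 /6832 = -122.75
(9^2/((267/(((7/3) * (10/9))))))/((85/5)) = 0.05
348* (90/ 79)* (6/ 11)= 187920/ 869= 216.25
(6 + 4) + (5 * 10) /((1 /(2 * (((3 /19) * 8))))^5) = 12764959390 /2476099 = 5155.27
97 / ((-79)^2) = 97 / 6241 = 0.02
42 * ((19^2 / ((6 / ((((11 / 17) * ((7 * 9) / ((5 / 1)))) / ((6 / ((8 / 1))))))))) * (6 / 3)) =4669896 / 85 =54939.95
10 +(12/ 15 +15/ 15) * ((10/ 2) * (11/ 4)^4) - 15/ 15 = 134073/ 256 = 523.72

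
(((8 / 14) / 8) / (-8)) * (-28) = 1 / 4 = 0.25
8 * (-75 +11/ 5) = -2912/ 5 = -582.40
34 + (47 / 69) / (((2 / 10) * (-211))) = 494771 / 14559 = 33.98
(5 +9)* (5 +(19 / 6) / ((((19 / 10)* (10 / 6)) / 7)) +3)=210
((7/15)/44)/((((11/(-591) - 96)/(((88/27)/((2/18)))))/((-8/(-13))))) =-0.00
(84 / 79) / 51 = 28 / 1343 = 0.02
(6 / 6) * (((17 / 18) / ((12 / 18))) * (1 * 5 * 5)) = 425 / 12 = 35.42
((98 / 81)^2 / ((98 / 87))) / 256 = 1421 / 279936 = 0.01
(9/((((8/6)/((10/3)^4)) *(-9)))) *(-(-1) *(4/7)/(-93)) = 10000/17577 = 0.57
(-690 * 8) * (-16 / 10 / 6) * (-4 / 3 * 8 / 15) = -47104 / 45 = -1046.76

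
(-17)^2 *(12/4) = 867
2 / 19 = 0.11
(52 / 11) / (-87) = -52 / 957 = -0.05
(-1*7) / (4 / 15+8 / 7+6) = -735 / 778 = -0.94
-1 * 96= -96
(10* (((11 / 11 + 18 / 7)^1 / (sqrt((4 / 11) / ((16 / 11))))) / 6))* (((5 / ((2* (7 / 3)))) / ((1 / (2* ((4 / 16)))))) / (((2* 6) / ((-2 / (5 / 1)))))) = -125 / 588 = -0.21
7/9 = 0.78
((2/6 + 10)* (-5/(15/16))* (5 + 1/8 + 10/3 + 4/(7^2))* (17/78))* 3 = -5292661/17199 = -307.73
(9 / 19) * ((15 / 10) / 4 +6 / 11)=729 / 1672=0.44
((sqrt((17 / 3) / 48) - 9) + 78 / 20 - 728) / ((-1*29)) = 7331 / 290 - sqrt(17) / 348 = 25.27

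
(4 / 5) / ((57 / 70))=0.98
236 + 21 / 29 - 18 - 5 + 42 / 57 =118168 / 551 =214.46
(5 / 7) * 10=50 / 7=7.14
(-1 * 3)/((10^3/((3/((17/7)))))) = -63/17000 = -0.00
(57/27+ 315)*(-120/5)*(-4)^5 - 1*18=23379914/3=7793304.67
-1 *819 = -819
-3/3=-1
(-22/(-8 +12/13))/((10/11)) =1573/460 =3.42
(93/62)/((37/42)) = 63/37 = 1.70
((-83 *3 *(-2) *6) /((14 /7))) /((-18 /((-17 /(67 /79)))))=111469 /67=1663.72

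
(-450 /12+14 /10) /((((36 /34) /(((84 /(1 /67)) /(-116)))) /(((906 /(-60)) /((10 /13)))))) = -5650010639 /174000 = -32471.33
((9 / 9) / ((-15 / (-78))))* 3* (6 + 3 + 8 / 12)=754 / 5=150.80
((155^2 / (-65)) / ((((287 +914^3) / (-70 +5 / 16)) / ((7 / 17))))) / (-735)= -1071515 / 56698334465136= -0.00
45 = 45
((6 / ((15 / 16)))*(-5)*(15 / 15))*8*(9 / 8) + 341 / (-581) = -167669 / 581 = -288.59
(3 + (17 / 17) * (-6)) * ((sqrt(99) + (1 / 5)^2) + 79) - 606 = -21078 / 25 - 9 * sqrt(11) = -872.97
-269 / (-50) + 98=5169 / 50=103.38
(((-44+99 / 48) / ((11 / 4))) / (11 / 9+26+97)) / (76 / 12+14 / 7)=-1647 / 111800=-0.01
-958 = -958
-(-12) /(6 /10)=20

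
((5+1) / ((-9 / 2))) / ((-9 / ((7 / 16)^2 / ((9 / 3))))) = 49 / 5184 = 0.01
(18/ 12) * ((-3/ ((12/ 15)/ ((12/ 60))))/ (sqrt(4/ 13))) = -9 * sqrt(13)/ 16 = -2.03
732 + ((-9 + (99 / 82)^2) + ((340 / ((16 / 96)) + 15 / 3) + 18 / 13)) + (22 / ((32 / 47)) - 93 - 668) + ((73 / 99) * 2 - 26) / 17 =1200872493167 / 588457584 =2040.71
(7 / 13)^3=0.16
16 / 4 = 4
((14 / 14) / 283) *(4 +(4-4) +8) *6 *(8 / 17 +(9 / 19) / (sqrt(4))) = 0.18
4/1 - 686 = -682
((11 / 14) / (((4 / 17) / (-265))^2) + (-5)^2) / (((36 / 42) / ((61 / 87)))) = 13618303375 / 16704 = 815271.99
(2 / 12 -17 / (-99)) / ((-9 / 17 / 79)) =-89981 / 1782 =-50.49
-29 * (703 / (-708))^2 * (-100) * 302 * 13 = 703345893575 / 62658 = 11225157.10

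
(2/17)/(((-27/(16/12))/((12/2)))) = -16/459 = -0.03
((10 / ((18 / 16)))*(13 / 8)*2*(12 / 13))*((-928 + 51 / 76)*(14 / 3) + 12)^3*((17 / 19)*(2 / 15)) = -8097061217783829548 / 31668003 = -255685880091.14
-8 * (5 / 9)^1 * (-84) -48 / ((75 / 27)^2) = 367.11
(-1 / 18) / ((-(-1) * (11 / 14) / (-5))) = 35 / 99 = 0.35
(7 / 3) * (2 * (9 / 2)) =21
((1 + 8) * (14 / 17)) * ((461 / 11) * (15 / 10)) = 87129 / 187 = 465.93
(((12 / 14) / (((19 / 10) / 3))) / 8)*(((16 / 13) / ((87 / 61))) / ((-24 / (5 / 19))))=-1525 / 952679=-0.00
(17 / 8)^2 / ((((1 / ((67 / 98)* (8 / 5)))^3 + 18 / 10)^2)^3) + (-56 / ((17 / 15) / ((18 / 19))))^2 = 618110906084766151663320203943626175494432477993017600 / 282075079298736550109163378025957960660086091460041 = 2191.30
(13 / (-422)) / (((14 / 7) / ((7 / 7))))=-13 / 844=-0.02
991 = 991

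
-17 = -17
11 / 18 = 0.61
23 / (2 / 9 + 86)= 207 / 776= 0.27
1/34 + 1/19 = 53/646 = 0.08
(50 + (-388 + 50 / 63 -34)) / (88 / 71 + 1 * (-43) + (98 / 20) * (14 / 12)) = 10.30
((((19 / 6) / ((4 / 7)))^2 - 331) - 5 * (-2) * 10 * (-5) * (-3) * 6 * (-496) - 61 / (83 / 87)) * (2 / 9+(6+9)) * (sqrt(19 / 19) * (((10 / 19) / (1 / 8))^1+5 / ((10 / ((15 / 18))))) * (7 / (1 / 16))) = -215939087751217285 / 6131376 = -35218699318.26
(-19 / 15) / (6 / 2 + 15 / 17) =-323 / 990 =-0.33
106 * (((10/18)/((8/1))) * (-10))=-1325/18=-73.61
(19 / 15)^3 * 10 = 13718 / 675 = 20.32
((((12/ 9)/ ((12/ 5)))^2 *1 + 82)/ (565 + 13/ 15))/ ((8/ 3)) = 33335/ 611136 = 0.05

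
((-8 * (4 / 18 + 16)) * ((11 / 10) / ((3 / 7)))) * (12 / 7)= -25696 / 45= -571.02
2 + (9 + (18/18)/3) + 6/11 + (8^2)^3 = 8651144/33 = 262155.88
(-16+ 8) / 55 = -8 / 55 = -0.15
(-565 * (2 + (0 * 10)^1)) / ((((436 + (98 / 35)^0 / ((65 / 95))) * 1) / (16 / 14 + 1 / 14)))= -124865 / 39809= -3.14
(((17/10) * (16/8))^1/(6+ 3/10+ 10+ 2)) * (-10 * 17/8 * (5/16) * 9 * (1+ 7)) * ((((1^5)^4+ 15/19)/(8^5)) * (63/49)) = -3316275/531693568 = -0.01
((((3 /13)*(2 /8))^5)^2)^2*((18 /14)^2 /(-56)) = -282429536481 /57339114231907870272673810061453164544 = -0.00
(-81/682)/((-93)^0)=-81/682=-0.12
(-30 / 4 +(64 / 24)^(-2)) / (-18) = 157 / 384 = 0.41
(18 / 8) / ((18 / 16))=2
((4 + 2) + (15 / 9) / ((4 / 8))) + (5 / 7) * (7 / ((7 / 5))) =271 / 21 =12.90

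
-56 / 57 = -0.98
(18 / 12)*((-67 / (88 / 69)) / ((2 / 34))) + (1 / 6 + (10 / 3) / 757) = -178457369 / 133232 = -1339.45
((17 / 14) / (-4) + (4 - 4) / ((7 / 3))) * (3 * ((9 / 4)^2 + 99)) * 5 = -424575 / 896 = -473.86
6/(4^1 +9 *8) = 3/38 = 0.08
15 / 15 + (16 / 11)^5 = 1209627 / 161051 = 7.51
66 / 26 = 2.54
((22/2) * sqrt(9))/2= 33/2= 16.50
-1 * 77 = -77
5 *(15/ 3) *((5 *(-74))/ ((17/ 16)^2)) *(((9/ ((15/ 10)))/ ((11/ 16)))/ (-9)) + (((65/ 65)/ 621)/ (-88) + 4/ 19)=2384279231597/ 300072168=7945.69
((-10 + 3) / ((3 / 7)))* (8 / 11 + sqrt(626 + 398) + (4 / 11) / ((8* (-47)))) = -534.53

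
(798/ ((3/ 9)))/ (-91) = -342/ 13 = -26.31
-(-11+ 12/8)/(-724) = -19/1448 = -0.01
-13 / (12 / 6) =-13 / 2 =-6.50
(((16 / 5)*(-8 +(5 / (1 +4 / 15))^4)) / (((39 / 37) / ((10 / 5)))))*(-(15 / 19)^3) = -8151322384800 / 11620332607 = -701.47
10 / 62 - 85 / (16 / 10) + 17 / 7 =-87729 / 1736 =-50.54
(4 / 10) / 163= 2 / 815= 0.00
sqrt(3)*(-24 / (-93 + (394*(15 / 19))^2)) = -2888*sqrt(3) / 11631509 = -0.00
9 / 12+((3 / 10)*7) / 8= 81 / 80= 1.01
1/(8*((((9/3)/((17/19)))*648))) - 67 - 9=-22457071/295488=-76.00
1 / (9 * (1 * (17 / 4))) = 4 / 153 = 0.03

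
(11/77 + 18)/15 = 127/105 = 1.21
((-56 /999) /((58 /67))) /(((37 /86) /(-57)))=3065384 /357309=8.58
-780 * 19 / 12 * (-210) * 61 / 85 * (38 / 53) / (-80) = -6011733 / 3604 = -1668.07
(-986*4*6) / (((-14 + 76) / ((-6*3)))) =212976 / 31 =6870.19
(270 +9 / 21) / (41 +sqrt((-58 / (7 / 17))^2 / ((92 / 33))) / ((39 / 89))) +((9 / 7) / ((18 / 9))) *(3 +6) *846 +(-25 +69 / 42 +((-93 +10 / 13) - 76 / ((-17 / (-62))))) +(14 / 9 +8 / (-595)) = 1079769093 *sqrt(759) / 20216597510 +126753530230254797 / 28147568713173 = 4504.65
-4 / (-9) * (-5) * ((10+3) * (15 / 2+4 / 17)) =-34190 / 153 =-223.46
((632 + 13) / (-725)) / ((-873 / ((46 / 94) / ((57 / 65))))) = 12857 / 22608081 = 0.00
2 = 2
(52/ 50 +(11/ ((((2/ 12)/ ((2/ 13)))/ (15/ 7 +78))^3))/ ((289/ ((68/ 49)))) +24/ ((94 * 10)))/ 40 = 231972012697627/ 433868503250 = 534.66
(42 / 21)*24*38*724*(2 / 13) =2641152 / 13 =203165.54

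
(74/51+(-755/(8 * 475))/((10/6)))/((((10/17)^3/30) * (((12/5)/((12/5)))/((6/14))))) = 31967157/380000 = 84.12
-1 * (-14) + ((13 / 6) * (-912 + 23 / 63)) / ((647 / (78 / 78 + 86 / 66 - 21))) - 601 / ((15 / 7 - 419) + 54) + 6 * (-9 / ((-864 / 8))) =750649224653 / 10249761060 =73.24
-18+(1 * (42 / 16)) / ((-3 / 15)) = -249 / 8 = -31.12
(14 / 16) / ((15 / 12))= 7 / 10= 0.70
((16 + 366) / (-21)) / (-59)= 382 / 1239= 0.31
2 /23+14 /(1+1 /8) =2594 /207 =12.53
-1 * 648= -648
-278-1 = -279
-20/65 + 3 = 35/13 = 2.69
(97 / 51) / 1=97 / 51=1.90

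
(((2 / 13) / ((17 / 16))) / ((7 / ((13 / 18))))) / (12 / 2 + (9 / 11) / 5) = 0.00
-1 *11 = -11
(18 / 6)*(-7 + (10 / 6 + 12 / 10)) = -62 / 5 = -12.40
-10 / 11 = -0.91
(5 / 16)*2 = 0.62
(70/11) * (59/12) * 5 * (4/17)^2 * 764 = 63106400/9537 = 6617.01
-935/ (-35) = 187/ 7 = 26.71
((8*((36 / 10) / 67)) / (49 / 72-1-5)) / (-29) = 10368 / 3720845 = 0.00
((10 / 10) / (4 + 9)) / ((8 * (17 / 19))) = 19 / 1768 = 0.01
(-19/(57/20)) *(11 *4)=-880/3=-293.33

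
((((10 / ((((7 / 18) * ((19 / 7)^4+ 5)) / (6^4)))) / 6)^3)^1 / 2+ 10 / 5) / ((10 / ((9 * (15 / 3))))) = 915015062818256787 / 494350771643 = 1850942.92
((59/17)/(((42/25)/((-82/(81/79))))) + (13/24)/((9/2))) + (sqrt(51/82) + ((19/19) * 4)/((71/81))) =-1318352135/8212428 + sqrt(4182)/82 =-159.74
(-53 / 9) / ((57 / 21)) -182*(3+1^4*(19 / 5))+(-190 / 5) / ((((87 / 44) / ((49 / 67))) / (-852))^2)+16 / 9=-12185022998523107 / 3227837895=-3774979.85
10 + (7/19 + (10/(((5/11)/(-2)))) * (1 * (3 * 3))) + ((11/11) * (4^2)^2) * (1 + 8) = 36449/19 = 1918.37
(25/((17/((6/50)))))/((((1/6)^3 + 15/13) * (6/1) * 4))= 351/55301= 0.01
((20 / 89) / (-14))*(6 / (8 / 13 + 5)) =-780 / 45479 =-0.02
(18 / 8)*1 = 9 / 4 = 2.25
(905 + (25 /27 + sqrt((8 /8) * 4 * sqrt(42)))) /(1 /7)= 14 * 42^(1 /4) + 171220 /27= 6377.12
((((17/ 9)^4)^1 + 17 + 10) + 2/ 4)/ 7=527897/ 91854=5.75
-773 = -773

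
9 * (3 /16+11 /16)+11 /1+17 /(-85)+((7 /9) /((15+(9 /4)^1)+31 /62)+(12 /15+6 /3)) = 550021 /25560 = 21.52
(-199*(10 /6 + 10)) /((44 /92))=-160195 /33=-4854.39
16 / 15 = 1.07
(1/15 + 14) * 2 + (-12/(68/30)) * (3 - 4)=8524/255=33.43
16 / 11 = 1.45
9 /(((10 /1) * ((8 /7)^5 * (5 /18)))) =1361367 /819200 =1.66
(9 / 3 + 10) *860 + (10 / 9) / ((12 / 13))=603785 / 54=11181.20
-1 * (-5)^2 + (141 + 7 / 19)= 116.37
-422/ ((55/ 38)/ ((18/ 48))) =-12027/ 110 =-109.34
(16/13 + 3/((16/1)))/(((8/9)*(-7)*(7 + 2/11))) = -29205/920192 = -0.03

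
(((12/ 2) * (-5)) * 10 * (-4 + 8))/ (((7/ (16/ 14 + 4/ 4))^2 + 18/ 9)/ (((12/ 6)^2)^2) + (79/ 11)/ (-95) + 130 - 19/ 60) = -902880000/ 98112719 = -9.20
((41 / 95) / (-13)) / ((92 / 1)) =-41 / 113620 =-0.00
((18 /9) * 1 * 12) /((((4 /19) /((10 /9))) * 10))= 38 /3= 12.67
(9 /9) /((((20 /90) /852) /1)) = 3834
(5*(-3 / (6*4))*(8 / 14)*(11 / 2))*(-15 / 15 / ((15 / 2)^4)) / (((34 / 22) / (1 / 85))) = 0.00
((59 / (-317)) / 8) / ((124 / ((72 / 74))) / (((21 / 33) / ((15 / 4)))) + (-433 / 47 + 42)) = -58233 / 1961874326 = -0.00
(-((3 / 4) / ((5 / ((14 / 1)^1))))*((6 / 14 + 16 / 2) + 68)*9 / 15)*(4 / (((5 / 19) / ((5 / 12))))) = -6099 / 10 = -609.90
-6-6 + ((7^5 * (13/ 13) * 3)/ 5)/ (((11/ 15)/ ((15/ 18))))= 251841/ 22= 11447.32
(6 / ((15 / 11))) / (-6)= -11 / 15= -0.73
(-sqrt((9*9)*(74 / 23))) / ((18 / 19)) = -19*sqrt(1702) / 46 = -17.04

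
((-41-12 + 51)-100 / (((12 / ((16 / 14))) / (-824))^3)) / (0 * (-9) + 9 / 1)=5369961.98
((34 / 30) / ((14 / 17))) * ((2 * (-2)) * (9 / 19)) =-1734 / 665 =-2.61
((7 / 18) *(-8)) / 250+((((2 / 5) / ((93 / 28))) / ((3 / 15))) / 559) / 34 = -4113802 / 331417125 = -0.01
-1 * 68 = -68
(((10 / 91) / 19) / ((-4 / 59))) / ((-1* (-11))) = -295 / 38038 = -0.01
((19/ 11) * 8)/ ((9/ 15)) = 760/ 33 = 23.03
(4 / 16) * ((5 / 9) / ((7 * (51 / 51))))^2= 25 / 15876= 0.00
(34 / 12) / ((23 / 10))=85 / 69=1.23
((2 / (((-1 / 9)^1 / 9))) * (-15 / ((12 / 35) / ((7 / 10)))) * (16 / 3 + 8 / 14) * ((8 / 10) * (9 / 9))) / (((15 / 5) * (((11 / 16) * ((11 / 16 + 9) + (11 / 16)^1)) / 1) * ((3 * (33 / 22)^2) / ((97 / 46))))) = 21554176 / 62997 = 342.15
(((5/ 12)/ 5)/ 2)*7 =7/ 24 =0.29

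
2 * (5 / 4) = 2.50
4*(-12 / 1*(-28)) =1344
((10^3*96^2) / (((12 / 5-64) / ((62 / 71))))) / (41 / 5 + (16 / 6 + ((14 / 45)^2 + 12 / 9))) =-1446336000000 / 136133767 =-10624.37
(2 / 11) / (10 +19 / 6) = 12 / 869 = 0.01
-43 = -43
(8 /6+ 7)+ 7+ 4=58 /3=19.33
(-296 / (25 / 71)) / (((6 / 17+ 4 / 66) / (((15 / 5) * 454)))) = -2007243414 / 725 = -2768611.61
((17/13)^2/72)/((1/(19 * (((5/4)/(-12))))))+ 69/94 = 18859823/27451008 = 0.69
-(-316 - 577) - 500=393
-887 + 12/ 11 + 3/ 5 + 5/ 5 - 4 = -48857/ 55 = -888.31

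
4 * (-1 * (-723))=2892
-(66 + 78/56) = -1887/28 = -67.39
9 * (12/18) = 6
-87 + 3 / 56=-4869 / 56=-86.95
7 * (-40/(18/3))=-140/3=-46.67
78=78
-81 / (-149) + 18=2763 / 149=18.54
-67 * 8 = -536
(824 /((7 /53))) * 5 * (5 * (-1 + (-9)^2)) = 87344000 /7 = 12477714.29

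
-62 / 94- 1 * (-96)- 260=-7739 / 47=-164.66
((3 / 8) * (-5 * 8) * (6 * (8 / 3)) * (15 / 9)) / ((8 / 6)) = -300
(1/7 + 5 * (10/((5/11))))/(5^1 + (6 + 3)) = 771/98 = 7.87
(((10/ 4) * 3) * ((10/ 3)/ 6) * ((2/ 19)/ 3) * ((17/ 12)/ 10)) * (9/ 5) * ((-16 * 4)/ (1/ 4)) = -544/ 57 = -9.54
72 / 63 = 8 / 7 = 1.14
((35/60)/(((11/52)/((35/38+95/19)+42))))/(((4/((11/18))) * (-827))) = -0.02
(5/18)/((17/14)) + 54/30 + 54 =42862/765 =56.03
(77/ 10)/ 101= 77/ 1010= 0.08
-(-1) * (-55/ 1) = -55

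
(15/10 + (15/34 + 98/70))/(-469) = -284/39865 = -0.01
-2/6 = -1/3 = -0.33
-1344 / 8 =-168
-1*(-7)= 7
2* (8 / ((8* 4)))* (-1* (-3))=1.50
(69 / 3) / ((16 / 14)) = 161 / 8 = 20.12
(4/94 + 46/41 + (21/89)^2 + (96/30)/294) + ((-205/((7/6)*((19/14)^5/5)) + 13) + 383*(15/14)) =12987088857822741913/55558059361251510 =233.76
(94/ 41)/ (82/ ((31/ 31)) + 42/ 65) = 3055/ 110126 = 0.03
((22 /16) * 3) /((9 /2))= 11 /12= 0.92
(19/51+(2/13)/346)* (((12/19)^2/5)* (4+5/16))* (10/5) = 17711748/69010565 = 0.26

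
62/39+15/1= 647/39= 16.59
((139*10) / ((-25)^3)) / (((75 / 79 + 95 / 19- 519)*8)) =10981 / 506637500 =0.00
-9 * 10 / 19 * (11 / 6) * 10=-86.84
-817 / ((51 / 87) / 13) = -308009 / 17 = -18118.18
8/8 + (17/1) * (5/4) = 89/4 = 22.25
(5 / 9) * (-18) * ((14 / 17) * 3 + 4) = -1100 / 17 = -64.71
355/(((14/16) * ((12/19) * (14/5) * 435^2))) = 1349/1112643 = 0.00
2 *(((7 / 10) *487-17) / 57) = 3239 / 285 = 11.36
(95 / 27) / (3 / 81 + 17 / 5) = 1.02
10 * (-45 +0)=-450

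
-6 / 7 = -0.86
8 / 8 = 1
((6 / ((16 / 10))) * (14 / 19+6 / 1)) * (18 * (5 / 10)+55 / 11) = 6720 / 19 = 353.68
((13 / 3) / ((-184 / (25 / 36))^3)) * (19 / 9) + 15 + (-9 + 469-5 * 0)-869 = -394.00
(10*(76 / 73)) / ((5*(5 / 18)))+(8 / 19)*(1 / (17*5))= 7.50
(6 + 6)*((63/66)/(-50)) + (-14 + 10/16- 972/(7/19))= -40839103/15400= -2651.89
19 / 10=1.90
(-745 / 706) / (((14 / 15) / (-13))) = 145275 / 9884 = 14.70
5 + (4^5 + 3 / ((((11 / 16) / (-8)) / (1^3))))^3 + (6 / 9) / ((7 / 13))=27046183086361 / 27951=967628460.03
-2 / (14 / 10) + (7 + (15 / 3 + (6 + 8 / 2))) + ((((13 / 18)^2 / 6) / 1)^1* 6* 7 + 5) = 66277 / 2268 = 29.22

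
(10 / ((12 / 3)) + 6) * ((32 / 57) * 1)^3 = 278528 / 185193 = 1.50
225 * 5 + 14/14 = 1126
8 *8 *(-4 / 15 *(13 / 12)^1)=-832 / 45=-18.49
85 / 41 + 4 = 249 / 41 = 6.07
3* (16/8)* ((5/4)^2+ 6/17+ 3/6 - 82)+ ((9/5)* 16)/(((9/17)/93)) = 3115551/680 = 4581.69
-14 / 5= -2.80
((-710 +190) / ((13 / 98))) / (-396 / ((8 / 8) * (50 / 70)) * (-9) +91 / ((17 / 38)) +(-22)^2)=-0.69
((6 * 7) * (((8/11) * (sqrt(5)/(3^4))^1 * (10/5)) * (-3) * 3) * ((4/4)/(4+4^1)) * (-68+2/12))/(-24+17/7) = -3626 * sqrt(5)/1359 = -5.97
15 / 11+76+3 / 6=1713 / 22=77.86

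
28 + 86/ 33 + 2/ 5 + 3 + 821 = 141076/ 165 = 855.01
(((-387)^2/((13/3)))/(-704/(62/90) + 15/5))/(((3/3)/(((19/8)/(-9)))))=9801549/1095016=8.95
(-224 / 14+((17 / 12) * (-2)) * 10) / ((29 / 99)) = -4389 / 29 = -151.34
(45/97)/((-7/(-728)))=4680/97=48.25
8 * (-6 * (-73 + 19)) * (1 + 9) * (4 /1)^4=6635520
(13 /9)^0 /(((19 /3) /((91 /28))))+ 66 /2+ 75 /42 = 18779 /532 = 35.30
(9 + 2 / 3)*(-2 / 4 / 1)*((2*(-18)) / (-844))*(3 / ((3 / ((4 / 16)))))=-0.05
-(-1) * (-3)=-3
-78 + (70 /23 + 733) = 15135 /23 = 658.04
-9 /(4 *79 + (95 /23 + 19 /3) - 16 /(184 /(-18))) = -621 /22634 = -0.03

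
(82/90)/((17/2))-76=-58058/765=-75.89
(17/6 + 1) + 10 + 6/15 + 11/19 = 8443/570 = 14.81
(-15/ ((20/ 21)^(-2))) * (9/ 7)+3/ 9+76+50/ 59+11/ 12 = 4905833/ 80948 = 60.60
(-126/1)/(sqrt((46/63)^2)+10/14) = -1134/13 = -87.23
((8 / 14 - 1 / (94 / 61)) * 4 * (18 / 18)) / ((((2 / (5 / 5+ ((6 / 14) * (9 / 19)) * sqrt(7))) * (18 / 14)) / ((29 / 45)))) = -493 / 6345 - 493 * sqrt(7) / 31255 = -0.12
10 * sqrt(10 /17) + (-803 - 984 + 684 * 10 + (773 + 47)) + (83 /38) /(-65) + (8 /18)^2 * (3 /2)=10 * sqrt(170) /17 + 391687889 /66690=5880.93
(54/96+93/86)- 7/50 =25867/17200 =1.50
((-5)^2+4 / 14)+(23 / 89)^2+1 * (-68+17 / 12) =-41.23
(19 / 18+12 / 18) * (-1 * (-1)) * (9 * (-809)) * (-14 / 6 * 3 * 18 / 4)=1579977 / 4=394994.25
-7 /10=-0.70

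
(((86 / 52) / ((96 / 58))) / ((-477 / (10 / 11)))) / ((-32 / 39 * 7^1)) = 6235 / 18805248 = 0.00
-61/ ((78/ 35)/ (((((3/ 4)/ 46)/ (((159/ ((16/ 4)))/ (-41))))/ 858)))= 87535/ 163160712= 0.00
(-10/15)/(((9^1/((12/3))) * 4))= -2/27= -0.07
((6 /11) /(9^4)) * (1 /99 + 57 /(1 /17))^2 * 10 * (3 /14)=92029486240 /550159533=167.28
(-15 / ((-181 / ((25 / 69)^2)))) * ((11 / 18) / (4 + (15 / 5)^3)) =34375 / 160283826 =0.00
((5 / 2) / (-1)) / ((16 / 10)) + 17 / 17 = -0.56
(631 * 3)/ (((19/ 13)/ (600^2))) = 8859240000/ 19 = 466275789.47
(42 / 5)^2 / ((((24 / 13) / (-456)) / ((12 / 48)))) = -4357.08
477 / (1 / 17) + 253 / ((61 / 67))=511600 / 61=8386.89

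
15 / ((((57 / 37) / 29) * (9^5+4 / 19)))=0.00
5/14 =0.36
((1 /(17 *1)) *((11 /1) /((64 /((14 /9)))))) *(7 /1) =539 /4896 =0.11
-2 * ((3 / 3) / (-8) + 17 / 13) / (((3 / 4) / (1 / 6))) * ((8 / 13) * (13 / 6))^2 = -328 / 351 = -0.93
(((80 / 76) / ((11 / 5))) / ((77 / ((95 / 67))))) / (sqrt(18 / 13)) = 250 * sqrt(26) / 170247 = 0.01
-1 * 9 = -9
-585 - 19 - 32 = -636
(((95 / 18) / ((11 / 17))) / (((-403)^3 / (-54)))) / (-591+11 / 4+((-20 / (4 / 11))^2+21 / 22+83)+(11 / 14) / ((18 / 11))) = 305235 / 114354441368687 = 0.00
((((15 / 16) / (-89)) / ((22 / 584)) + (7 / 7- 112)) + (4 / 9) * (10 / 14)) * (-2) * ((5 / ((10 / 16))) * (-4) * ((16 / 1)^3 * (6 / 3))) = -3588129161216 / 61677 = -58176129.86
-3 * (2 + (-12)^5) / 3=248830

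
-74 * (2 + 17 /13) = -3182 /13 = -244.77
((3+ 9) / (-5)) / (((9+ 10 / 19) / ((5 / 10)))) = -114 / 905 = -0.13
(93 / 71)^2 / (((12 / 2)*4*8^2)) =2883 / 2580992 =0.00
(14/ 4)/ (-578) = -7/ 1156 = -0.01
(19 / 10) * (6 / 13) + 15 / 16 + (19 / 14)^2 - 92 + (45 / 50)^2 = -22303597 / 254800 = -87.53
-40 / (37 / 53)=-2120 / 37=-57.30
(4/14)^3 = 8/343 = 0.02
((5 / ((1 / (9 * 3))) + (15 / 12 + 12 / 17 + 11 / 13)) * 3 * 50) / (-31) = -9136275 / 13702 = -666.78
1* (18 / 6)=3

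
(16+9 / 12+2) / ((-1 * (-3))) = 6.25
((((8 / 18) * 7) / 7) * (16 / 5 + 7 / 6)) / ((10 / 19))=2489 / 675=3.69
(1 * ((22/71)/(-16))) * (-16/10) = 11/355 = 0.03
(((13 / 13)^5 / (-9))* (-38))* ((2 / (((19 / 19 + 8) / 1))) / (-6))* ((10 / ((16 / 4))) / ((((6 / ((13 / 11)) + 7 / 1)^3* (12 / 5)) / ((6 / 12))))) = -1043575 / 22569215976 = -0.00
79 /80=0.99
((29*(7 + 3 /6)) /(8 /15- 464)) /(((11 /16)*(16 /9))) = -58725 /152944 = -0.38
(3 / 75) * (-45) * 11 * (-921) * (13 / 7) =1185327 / 35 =33866.49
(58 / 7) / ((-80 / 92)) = -667 / 70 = -9.53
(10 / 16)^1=5 / 8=0.62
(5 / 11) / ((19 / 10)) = 50 / 209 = 0.24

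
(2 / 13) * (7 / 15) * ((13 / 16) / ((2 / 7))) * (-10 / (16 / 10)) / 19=-0.07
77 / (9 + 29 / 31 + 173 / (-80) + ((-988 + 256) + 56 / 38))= -3628240 / 34056137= -0.11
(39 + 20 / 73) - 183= -10492 / 73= -143.73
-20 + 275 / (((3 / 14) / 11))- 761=40007 / 3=13335.67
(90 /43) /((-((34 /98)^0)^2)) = -90 /43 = -2.09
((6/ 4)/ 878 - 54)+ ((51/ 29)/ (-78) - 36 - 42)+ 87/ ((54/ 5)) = -738598541/ 5958108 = -123.97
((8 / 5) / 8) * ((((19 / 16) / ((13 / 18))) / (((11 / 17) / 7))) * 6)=21.35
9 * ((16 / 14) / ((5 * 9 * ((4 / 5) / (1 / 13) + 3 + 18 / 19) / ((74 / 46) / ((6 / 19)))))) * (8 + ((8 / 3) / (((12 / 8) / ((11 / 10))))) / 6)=60053072 / 88874415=0.68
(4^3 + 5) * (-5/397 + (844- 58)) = 21530553/397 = 54233.13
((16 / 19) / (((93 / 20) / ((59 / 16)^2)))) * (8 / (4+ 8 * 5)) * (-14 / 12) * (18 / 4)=-121835 / 51832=-2.35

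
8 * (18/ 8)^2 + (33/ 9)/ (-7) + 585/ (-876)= 241039/ 6132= 39.31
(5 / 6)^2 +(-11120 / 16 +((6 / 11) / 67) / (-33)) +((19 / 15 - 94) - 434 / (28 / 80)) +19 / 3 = -2948735149 / 1459260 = -2020.71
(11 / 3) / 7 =11 / 21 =0.52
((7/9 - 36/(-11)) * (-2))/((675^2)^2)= -802/20551819921875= -0.00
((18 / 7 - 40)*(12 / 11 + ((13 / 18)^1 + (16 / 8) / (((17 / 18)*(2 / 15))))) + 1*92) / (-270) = 959843 / 454410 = 2.11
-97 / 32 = -3.03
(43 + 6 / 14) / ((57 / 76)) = 1216 / 21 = 57.90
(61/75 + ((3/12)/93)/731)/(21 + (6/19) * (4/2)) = 35018957/931367100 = 0.04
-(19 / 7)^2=-361 / 49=-7.37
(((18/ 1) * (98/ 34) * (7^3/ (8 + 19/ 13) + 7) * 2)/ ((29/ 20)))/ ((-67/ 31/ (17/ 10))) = -193945920/ 79663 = -2434.58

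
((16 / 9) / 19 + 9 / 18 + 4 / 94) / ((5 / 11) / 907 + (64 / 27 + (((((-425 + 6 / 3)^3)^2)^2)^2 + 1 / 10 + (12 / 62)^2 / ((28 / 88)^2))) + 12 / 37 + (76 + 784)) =2666095732405875 / 4513414336083947834844519280659676353721648584688105596192039837382789204302871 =0.00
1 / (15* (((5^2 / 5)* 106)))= 1 / 7950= 0.00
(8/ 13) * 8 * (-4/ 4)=-4.92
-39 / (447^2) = -13 / 66603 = -0.00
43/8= 5.38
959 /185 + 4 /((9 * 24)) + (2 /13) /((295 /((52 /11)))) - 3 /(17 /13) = 320810881 /110219670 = 2.91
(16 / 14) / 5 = 8 / 35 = 0.23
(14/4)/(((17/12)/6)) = 252/17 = 14.82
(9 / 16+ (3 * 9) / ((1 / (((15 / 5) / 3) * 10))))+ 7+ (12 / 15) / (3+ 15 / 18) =511099 / 1840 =277.77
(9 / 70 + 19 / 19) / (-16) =-79 / 1120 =-0.07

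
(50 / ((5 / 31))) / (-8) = -155 / 4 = -38.75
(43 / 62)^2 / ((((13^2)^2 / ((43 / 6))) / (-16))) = -159014 / 82341363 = -0.00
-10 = -10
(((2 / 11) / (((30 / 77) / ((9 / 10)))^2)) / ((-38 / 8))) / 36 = -0.01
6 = 6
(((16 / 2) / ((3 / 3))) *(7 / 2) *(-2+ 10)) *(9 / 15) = 672 / 5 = 134.40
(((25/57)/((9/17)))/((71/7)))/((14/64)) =13600/36423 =0.37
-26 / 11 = -2.36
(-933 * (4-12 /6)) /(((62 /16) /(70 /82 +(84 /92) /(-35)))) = -58249056 /146165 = -398.52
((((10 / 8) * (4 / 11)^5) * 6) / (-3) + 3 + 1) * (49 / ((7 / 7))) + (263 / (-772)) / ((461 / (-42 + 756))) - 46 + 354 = 14406381362303 / 28658381246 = 502.69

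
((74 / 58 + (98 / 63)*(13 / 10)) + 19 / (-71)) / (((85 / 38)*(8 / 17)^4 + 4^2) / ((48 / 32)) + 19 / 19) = 26210810783 / 101538298125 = 0.26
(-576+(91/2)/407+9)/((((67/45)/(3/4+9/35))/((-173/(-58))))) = -14472098577/12652816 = -1143.78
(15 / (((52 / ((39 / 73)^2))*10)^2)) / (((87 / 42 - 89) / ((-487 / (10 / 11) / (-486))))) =-0.00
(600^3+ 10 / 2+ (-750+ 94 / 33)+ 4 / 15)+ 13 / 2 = 71279757323 / 330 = 215999264.62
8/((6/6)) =8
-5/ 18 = -0.28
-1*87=-87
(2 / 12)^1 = 1 / 6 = 0.17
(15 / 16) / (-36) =-5 / 192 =-0.03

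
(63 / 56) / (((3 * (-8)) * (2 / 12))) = -9 / 32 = -0.28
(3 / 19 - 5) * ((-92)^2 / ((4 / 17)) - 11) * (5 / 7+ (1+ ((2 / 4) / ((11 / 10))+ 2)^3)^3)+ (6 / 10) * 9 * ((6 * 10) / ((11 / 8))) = -685388277.73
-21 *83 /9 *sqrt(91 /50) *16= -4648 *sqrt(182) /15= -4180.33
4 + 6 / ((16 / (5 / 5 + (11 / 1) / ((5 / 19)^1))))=401 / 20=20.05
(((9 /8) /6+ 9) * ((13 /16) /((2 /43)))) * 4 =641.98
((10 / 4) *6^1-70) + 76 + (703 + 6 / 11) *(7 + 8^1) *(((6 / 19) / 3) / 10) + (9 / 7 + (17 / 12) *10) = 1295093 / 8778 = 147.54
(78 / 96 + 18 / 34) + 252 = 68909 / 272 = 253.34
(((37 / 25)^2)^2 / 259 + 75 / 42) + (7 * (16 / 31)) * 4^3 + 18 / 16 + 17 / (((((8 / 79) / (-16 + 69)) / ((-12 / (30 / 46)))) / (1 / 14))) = -7770999078681 / 678125000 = -11459.54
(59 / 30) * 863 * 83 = 4226111 / 30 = 140870.37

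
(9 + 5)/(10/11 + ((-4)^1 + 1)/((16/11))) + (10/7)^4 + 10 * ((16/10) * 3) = 2787040/69629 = 40.03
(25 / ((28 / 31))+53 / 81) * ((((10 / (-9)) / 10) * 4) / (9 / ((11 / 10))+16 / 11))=-706849 / 540918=-1.31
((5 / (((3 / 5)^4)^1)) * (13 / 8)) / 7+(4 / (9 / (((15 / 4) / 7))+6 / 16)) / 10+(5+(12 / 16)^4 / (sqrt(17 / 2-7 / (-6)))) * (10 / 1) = 405 * sqrt(87) / 3712+61264517 / 1038744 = 60.00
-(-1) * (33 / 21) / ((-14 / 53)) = -583 / 98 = -5.95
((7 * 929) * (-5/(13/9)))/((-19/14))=4096890/247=16586.60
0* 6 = 0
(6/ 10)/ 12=1/ 20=0.05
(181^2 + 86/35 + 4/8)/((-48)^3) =-2293477/7741440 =-0.30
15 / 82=0.18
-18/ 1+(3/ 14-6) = -333/ 14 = -23.79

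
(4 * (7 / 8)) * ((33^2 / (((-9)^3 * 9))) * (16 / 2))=-3388 / 729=-4.65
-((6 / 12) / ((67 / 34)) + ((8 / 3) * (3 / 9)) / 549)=-84533 / 331047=-0.26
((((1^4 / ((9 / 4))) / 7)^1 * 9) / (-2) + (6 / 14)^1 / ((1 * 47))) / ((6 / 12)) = -26 / 47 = -0.55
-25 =-25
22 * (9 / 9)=22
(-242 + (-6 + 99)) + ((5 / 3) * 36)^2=3451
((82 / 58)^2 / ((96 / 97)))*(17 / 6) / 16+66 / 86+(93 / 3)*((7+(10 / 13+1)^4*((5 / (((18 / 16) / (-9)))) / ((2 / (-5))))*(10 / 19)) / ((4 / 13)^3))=45788498243118221 / 82319717376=556227.59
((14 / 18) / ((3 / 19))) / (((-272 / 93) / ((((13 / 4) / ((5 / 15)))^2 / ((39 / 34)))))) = -53599 / 384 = -139.58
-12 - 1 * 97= -109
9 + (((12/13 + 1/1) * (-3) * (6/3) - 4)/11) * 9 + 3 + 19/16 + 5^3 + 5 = 298525/2288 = 130.47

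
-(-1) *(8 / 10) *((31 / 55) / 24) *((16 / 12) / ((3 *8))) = 31 / 29700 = 0.00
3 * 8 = 24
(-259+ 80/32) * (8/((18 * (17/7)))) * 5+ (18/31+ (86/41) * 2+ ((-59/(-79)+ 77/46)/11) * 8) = -98537107584/431859109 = -228.17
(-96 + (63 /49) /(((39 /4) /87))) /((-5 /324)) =2492208 /455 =5477.38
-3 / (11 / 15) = -45 / 11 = -4.09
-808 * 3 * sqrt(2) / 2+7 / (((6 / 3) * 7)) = 1 / 2 - 1212 * sqrt(2) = -1713.53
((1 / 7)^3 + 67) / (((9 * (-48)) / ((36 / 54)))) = -11491 / 111132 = -0.10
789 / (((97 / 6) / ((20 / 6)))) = 15780 / 97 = 162.68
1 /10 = 0.10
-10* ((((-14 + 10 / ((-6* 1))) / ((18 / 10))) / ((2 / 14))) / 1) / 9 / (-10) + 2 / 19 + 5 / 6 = -53843 / 9234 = -5.83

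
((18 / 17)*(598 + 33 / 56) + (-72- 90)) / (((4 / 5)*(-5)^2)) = 224577 / 9520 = 23.59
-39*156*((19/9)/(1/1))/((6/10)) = -21406.67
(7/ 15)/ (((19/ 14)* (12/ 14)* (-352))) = -343/ 300960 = -0.00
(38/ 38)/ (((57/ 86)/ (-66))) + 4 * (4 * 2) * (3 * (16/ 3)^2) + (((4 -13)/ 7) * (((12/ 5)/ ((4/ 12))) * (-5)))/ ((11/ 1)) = 11566312/ 4389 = 2635.30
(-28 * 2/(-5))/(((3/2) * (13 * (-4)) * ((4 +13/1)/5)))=-28/663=-0.04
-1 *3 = -3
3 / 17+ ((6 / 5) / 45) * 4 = 0.28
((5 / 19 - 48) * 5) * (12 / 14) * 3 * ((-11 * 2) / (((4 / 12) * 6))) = 897930 / 133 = 6751.35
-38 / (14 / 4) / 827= -76 / 5789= -0.01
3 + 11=14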